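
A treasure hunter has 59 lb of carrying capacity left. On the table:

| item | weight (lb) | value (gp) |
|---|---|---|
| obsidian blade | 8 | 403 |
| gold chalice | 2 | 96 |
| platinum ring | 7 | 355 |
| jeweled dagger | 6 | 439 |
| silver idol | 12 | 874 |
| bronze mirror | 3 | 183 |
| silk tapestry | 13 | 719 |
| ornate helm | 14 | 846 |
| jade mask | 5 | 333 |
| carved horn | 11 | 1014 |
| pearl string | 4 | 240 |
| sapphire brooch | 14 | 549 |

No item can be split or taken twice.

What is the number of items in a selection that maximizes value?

7

The maximum value within 59 lb is 4101.
For example platinum ring + jeweled dagger + silver idol + ornate helm + jade mask + carved horn + pearl string achieves it, using 59 lb.
All optima have 7 items.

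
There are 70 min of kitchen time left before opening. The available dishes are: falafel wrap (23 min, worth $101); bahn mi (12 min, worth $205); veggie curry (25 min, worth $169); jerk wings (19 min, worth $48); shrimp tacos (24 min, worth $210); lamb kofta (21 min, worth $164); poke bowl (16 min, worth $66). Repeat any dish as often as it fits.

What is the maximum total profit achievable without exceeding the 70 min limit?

The ratio ordering already packs tightly: 5×bahn mi, 60 min, 1025.
Nothing else within 70 min beats 1025.

1025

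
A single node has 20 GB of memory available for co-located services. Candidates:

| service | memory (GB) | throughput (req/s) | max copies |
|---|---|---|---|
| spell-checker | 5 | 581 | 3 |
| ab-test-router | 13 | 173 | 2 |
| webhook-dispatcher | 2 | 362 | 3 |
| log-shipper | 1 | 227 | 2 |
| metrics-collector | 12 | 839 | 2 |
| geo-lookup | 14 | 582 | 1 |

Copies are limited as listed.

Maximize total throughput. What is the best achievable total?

2702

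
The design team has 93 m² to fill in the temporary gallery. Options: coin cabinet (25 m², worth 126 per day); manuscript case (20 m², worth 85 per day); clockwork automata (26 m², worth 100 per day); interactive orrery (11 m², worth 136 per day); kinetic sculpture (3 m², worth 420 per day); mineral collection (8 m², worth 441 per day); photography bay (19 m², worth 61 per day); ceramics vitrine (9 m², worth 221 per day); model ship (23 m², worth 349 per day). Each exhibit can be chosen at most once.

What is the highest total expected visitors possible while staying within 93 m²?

Greedy by ratio would take coin cabinet + interactive orrery + kinetic sculpture + mineral collection + ceramics vitrine + model ship: 79 m² used, total 1693.
Dropping coin cabinet frees 25 m²; slotting in manuscript case + photography bay (39 m²) lifts the total to 1713 at 93 m².
Next best is coin cabinet + interactive orrery + kinetic sculpture + mineral collection + ceramics vitrine + model ship at 1693 (79 m²) — short by 20.

1713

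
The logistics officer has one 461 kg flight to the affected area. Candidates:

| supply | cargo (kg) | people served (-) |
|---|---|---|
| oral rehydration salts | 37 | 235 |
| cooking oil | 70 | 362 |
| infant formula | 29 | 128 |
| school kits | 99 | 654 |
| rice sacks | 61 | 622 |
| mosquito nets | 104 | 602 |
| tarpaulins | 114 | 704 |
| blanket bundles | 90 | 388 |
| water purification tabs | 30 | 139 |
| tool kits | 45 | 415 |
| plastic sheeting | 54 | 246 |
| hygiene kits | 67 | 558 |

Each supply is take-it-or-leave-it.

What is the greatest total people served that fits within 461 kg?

Density check — rice sacks 10.20, tool kits 9.22, hygiene kits 8.33, school kits 6.61 are the best per kg.
Taking oral rehydration salts + school kits + rice sacks + tarpaulins + water purification tabs + tool kits + hygiene kits: 453 kg used, 3327 in people served.
Nothing else within 461 kg beats 3327.

3327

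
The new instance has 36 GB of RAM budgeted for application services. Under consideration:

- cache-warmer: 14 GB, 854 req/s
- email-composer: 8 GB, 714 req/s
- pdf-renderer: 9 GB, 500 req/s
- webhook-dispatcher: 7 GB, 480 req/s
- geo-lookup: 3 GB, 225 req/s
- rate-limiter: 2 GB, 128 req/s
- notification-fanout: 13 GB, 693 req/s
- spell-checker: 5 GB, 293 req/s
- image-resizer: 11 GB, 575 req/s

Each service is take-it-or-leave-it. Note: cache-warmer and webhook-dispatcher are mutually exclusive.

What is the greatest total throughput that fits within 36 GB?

Taking cache-warmer + email-composer + pdf-renderer + geo-lookup + rate-limiter: 36 GB used, 2421 in throughput.

2421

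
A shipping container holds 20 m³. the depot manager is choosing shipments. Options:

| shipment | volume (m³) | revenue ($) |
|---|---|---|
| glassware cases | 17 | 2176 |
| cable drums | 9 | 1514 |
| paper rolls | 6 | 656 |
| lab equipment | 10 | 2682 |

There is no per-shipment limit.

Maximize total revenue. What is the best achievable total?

The ratio ordering already packs tightly: 2×lab equipment, 20 m³, 5364.
No other feasible combination exceeds 5364.

5364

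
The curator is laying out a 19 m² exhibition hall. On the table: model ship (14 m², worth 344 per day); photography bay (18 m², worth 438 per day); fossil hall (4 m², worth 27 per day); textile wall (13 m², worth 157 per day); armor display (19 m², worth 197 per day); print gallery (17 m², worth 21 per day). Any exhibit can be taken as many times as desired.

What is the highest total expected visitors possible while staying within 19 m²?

438

A density-first pass picks model ship + fossil hall — 371 at 18 m².
Replace model ship and fossil hall with photography bay: the trade gains 67 net, giving 438 at 18 m².
That's the maximum — no swap from here does better than 438.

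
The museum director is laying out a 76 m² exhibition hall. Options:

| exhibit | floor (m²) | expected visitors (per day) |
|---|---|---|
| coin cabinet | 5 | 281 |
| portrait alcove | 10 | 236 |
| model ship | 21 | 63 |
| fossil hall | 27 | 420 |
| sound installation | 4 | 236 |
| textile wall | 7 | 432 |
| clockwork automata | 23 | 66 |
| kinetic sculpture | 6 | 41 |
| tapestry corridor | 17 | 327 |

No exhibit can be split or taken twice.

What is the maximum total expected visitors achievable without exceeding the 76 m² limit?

1973

By expected visitors per m²: textile wall 61.71, sound installation 59.00, coin cabinet 56.20 lead.
Coin cabinet + portrait alcove + fossil hall + sound installation + textile wall + kinetic sculpture + tapestry corridor uses 76 of the 76 m² and totals 1973.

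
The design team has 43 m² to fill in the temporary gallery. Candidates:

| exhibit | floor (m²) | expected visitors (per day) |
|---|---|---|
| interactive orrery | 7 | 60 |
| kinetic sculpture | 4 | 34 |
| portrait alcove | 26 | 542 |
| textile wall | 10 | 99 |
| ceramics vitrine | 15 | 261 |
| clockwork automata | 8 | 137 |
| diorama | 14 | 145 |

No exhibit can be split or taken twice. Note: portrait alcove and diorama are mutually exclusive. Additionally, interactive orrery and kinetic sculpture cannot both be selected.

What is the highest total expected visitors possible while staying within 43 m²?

Ranking by ratio (expected visitors/m²): portrait alcove 20.85, ceramics vitrine 17.40, clockwork automata 17.12.
Taking portrait alcove + ceramics vitrine: 41 m² used, 803 in expected visitors.

803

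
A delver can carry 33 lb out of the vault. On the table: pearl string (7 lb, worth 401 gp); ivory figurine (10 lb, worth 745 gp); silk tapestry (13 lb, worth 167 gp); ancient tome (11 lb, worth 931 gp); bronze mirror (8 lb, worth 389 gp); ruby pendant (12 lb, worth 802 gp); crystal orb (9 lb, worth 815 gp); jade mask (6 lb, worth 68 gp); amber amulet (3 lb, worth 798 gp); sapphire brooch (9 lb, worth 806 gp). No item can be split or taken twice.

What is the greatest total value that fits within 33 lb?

3350

Density check — amber amulet 266.00, crystal orb 90.56, sapphire brooch 89.56 are the best per lb.
Taking ancient tome + crystal orb + amber amulet + sapphire brooch: 32 lb used, 3350 in value.
The spare 1 lb is too small for any remaining item, and no exchange beats 3350.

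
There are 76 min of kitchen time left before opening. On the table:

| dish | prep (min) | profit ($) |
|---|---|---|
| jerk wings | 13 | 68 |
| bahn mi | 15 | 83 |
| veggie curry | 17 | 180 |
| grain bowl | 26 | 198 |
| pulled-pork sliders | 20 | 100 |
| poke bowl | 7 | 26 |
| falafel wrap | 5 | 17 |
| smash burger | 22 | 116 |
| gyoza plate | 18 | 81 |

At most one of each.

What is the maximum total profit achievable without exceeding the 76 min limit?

546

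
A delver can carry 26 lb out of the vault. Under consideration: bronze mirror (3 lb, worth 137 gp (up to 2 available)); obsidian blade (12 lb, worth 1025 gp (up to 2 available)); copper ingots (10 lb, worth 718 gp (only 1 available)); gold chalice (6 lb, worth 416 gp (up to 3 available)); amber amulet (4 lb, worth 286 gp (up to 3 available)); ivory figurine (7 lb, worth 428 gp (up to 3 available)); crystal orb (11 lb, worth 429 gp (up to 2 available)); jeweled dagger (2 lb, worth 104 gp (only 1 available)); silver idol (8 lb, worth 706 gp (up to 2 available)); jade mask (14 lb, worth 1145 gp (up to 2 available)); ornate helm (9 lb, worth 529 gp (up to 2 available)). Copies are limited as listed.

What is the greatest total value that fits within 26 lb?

2170

Greedy by ratio would take copper ingots + 2×silver idol: 26 lb used, total 2130.
Dropping copper ingots and 2×silver idol frees 26 lb; slotting in obsidian blade + jade mask (26 lb) lifts the total to 2170 at 26 lb.
No other feasible combination exceeds 2170.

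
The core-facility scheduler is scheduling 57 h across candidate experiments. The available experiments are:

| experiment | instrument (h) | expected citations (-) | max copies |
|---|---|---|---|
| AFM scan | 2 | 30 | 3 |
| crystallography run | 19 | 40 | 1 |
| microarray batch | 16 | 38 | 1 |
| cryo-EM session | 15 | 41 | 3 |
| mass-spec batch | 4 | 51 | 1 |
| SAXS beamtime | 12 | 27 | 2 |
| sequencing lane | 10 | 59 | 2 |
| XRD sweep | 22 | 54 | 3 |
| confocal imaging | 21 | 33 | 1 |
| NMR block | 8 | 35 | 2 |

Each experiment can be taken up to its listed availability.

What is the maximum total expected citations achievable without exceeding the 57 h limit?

Taking the top-ratio experiments first gives 3×AFM scan + mass-spec batch + 2×sequencing lane + 2×NMR block for 329 (46 h).
Replace NMR block with cryo-EM session: the trade gains 6 net, giving 335 at 53 h.
Nothing else within 57 h beats 335.

335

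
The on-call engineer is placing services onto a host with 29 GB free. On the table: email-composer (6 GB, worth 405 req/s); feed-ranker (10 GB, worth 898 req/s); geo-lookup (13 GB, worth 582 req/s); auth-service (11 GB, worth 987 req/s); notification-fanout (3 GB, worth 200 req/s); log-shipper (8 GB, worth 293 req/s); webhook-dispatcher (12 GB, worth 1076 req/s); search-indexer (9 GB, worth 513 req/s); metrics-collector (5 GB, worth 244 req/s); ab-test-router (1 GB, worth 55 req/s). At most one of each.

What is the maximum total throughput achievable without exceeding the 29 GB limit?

2468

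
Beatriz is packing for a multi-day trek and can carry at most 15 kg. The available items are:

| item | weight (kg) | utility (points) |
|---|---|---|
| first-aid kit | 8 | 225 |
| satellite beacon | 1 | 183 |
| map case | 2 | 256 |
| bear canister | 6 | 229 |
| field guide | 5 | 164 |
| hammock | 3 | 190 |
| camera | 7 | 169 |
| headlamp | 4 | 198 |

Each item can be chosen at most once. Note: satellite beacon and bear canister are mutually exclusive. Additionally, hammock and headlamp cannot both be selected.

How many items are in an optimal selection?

Optimal total is 862.
first-aid kit + satellite beacon + map case + headlamp hits 862 at 15 kg.
Any selection reaching 862 contains exactly 4 items.

4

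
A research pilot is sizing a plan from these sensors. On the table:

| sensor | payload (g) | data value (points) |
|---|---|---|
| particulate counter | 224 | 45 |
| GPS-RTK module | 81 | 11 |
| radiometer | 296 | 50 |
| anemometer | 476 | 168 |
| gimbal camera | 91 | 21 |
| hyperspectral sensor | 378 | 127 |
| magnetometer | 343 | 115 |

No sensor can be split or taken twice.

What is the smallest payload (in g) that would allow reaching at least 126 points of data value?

378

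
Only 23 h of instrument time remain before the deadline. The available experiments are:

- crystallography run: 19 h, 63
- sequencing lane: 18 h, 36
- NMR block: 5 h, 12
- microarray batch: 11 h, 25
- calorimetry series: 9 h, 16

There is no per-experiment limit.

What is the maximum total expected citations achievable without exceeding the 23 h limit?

63

Taking crystallography run: 19 h used, 63 in expected citations.
Nothing else within 23 h beats 63.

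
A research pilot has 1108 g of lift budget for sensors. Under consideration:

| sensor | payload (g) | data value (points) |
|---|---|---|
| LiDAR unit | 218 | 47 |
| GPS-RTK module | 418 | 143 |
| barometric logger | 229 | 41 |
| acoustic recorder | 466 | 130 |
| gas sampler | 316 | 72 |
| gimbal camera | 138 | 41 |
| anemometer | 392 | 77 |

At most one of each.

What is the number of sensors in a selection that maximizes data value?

Optimal total is 320.
For example LiDAR unit + GPS-RTK module + acoustic recorder achieves it, using 1102 g.
Any selection reaching 320 contains exactly 3 sensors.

3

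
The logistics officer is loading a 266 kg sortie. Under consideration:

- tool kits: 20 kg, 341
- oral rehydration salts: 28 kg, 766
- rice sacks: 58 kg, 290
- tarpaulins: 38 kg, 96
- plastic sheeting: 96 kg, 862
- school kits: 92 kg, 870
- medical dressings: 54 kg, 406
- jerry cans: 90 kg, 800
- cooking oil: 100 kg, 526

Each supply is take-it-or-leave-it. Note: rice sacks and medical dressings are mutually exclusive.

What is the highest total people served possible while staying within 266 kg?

2842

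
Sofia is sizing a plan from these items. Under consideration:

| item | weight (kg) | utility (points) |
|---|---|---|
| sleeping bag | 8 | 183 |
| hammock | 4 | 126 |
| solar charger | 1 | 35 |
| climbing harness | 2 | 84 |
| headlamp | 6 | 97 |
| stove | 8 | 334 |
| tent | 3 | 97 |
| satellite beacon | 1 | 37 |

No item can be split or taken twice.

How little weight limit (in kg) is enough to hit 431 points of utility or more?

11

Need the lightest bundle worth ≥ 431.
solar charger + climbing harness + stove: 453 utility at 11 kg.
No combination under 11 kg hits 431.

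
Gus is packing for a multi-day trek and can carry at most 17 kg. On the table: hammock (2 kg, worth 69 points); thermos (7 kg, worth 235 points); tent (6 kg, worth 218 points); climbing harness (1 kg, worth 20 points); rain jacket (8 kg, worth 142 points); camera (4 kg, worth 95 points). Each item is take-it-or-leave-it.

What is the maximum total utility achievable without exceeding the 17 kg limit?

548

Taking the top-ratio items first gives hammock + thermos + tent + climbing harness for 542 (16 kg).
The 3 kg tied up in hammock and climbing harness is better spent on camera — total rises to 548 (17 kg).
Every other selection either busts 17 kg or fails to beat 548.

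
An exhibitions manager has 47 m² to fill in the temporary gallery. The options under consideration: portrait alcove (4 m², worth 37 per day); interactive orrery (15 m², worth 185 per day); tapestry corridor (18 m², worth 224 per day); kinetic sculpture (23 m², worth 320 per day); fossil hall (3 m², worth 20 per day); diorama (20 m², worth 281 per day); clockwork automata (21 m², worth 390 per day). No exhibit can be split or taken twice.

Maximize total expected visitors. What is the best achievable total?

Greedy by ratio would take portrait alcove + diorama + clockwork automata: 45 m² used, total 708.
The 24 m² tied up in portrait alcove and diorama is better spent on kinetic sculpture + fossil hall — total rises to 730 (47 m²).
The closest alternative, kinetic sculpture + clockwork automata, reaches only 710.

730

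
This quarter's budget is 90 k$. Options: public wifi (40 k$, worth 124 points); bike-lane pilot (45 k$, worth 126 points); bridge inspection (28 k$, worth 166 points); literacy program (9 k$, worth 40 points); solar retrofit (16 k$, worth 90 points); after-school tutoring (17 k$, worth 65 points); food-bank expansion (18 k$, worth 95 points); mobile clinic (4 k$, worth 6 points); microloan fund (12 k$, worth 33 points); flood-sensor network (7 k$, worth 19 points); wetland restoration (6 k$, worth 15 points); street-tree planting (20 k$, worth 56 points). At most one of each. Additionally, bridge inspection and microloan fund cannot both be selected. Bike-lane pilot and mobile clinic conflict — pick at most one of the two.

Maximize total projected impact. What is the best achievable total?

456

The ratio ordering already packs tightly: bridge inspection + literacy program + solar retrofit + after-school tutoring + food-bank expansion, 88 k$, 456.
Runner-up bridge inspection + solar retrofit + after-school tutoring + food-bank expansion + mobile clinic + flood-sensor network tops out at 441.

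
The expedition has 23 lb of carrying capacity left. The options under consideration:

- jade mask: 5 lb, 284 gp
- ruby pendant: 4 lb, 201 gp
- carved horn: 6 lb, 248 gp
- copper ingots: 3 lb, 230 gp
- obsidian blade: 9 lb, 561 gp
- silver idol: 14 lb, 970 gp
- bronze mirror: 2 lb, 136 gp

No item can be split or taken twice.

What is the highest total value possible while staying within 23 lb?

1537

Density check — copper ingots 76.67, silver idol 69.29, bronze mirror 68.00 are the best per lb.
Taking ruby pendant + copper ingots + silver idol + bronze mirror: 23 lb used, 1537 in value.
Next best is obsidian blade + silver idol at 1531 (23 lb) — short by 6.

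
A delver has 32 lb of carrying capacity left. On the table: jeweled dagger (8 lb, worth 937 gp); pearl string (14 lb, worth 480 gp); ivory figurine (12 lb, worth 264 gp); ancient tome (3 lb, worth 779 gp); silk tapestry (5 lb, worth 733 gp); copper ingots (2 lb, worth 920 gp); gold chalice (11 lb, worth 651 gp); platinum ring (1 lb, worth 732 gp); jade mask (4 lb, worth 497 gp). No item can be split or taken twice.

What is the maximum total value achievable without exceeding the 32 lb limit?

By value per lb: platinum ring 732.00, copper ingots 460.00, ancient tome 259.67, silk tapestry 146.60 lead.
Greedy by ratio would take jeweled dagger + ancient tome + silk tapestry + copper ingots + platinum ring + jade mask: 23 lb used, total 4598.
The 4 lb tied up in jade mask is better spent on gold chalice — total rises to 4752 (30 lb).
Runner-up jeweled dagger + ancient tome + silk tapestry + copper ingots + platinum ring + jade mask tops out at 4598.

4752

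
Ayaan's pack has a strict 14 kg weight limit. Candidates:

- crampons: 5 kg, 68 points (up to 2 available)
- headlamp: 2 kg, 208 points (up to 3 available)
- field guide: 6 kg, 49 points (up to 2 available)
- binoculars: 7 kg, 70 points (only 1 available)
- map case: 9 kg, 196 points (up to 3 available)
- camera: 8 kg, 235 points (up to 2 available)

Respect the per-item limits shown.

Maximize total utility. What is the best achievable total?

Taking 3×headlamp + camera: 14 kg used, 859 in utility.
Nothing else within 14 kg beats 859.

859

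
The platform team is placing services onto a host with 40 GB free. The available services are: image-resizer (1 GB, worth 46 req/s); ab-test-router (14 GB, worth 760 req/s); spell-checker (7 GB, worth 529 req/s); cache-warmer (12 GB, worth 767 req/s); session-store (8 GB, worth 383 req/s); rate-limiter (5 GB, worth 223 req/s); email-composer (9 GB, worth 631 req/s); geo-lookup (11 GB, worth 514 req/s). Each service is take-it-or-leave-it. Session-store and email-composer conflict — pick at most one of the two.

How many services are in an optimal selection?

5

Best achievable throughput is 2487.
One optimal bundle: image-resizer + spell-checker + cache-warmer + email-composer + geo-lookup (40 GB).
Every optimal selection uses 5 services.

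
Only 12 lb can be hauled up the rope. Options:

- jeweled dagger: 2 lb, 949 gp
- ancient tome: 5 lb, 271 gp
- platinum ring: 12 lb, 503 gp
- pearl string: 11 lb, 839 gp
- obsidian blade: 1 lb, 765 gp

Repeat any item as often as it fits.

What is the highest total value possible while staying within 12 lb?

Best packing: 12×obsidian blade — 12 lb, 9180 total.

9180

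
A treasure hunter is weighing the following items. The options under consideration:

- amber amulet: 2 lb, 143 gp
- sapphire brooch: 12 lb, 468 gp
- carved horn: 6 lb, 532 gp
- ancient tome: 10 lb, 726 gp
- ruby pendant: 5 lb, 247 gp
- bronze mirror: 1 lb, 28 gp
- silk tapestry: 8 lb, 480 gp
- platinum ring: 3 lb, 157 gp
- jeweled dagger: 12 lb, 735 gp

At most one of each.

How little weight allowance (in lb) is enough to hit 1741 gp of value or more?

25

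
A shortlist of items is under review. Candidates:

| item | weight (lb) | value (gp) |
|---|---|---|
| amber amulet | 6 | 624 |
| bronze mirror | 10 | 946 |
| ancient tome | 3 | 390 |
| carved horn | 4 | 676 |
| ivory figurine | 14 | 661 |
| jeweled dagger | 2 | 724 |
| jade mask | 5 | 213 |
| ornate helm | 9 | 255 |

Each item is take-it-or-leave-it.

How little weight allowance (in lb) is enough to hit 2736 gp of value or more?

19

Minimise lb subject to total value ≥ 2736.
Taking bronze mirror + ancient tome + carved horn + jeweled dagger gives 2736 (≥ 2736) for 19 lb.
Below 19 lb the best achievable stays under 2736.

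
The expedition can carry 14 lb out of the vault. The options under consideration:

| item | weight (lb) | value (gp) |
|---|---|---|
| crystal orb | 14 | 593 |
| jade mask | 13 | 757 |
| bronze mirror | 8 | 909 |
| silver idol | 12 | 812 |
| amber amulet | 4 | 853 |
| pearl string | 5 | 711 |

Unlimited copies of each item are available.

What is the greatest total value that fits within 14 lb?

Taking 3×amber amulet: 12 lb used, 2559 in value.
Every other selection either busts 14 lb or fails to beat 2559.

2559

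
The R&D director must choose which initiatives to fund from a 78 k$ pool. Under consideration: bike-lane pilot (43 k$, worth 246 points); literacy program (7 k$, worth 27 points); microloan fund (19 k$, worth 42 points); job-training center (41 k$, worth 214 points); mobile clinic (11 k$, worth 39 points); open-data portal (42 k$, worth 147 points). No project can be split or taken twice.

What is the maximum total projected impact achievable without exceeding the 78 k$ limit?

327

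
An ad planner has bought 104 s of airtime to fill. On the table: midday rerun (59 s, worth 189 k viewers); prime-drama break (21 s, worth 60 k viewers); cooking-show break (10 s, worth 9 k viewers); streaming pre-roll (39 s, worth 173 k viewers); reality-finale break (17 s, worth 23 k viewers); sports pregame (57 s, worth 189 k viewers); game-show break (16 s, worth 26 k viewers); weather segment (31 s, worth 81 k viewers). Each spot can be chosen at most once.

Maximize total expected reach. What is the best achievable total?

362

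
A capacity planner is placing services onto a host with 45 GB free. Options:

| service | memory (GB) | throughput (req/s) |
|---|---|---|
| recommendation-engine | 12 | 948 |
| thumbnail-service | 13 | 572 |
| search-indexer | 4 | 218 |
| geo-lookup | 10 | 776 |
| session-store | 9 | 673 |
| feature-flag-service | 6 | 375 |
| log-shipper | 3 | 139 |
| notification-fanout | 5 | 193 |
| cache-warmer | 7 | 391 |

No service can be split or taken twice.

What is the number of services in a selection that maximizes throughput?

5

Best achievable throughput is 3163.
One optimal bundle: recommendation-engine + geo-lookup + session-store + feature-flag-service + cache-warmer (44 GB).
Every optimal selection uses 5 services.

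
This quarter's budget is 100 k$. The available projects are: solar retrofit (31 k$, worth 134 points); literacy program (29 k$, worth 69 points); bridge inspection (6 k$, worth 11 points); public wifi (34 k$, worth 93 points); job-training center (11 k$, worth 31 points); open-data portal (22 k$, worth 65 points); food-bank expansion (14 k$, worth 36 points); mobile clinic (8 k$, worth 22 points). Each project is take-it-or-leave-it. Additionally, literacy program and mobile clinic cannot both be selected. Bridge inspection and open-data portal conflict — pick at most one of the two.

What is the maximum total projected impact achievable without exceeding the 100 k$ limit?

Solar retrofit + public wifi + job-training center + open-data portal uses 98 of the 100 k$ and totals 323.

323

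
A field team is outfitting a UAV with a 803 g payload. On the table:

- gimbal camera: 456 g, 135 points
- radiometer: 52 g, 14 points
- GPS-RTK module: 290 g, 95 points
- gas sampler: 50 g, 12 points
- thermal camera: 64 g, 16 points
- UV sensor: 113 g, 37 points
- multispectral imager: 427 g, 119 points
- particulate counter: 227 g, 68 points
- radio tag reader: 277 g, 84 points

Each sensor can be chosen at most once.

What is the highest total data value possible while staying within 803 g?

Density check — GPS-RTK module 0.33, UV sensor 0.33, radio tag reader 0.30, particulate counter 0.30 are the best per g.
Greedy by ratio would take radiometer + GPS-RTK module + thermal camera + UV sensor + radio tag reader: 796 g used, total 246.
Dropping radiometer and thermal camera and UV sensor frees 229 g; slotting in particulate counter (227 g) lifts the total to 247 at 794 g.
Nothing else within 803 g beats 247.

247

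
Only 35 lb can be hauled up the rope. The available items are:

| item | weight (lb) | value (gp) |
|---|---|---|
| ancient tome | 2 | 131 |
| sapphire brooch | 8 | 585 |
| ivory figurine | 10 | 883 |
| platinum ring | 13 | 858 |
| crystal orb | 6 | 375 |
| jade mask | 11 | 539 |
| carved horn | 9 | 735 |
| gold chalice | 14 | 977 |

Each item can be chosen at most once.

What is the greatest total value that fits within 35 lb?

Taking the top-ratio items first gives ancient tome + sapphire brooch + ivory figurine + crystal orb + carved horn for 2709 (35 lb).
Dropping sapphire brooch and crystal orb frees 14 lb; slotting in gold chalice (14 lb) lifts the total to 2726 at 35 lb.
Next best is ancient tome + sapphire brooch + ivory figurine + crystal orb + carved horn at 2709 (35 lb) — short by 17.

2726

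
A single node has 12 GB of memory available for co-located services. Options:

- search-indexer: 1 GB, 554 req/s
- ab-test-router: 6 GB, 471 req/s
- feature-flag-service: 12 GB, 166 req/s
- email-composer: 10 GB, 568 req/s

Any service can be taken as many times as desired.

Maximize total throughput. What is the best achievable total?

6648

Ranking by ratio (throughput/GB): search-indexer 554.00, ab-test-router 78.50, email-composer 56.80, feature-flag-service 13.83.
Best packing: 12×search-indexer — 12 GB, 6648 total.
Nothing else within 12 GB beats 6648.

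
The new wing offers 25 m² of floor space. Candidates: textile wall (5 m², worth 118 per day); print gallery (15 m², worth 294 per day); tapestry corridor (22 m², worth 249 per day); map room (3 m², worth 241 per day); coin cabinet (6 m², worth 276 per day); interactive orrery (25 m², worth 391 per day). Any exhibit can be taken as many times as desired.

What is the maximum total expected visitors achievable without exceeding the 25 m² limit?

8×map room uses 24 of the 25 m² and totals 1928.
Every other selection either busts 25 m² or fails to beat 1928.

1928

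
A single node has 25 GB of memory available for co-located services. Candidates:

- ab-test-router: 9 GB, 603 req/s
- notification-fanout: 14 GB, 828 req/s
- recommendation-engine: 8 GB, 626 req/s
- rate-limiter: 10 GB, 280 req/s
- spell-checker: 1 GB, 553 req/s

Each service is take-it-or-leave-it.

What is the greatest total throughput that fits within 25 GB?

2007

Greedy by ratio would take ab-test-router + recommendation-engine + spell-checker: 18 GB used, total 1782.
Dropping ab-test-router frees 9 GB; slotting in notification-fanout (14 GB) lifts the total to 2007 at 23 GB.
No other feasible combination exceeds 2007.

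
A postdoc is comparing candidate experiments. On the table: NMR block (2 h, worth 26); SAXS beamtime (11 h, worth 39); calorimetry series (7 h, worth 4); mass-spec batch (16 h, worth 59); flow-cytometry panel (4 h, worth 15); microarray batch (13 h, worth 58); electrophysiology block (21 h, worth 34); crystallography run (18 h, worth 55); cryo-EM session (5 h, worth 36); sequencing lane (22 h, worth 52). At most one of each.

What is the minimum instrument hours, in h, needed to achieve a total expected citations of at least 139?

Need the lightest bundle worth ≥ 139.
NMR block + mass-spec batch + microarray batch: 143 expected citations at 31 h.
No combination under 31 h hits 139.

31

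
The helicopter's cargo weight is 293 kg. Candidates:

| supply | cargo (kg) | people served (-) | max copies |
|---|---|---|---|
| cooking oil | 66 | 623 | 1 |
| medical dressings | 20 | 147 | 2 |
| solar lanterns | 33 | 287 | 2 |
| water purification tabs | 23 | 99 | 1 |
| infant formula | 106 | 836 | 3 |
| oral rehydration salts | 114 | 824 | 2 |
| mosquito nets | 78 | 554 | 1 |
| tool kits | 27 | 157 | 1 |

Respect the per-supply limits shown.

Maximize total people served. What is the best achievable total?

2337

Taking the top-ratio supplies first gives cooking oil + 2×medical dressings + 2×solar lanterns + infant formula for 2327 (278 kg).
The 20 kg tied up in medical dressings is better spent on tool kits — total rises to 2337 (285 kg).
Nothing else within 293 kg beats 2337.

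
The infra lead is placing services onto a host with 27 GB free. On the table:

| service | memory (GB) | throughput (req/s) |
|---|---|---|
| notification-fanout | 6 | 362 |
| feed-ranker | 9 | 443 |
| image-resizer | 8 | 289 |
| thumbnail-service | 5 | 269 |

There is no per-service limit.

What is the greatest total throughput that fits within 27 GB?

1531

Greedy by ratio would take 4×notification-fanout: 24 GB used, total 1448.
Replace 2×notification-fanout with 3×thumbnail-service: the trade gains 83 net, giving 1531 at 27 GB.
No other feasible combination exceeds 1531.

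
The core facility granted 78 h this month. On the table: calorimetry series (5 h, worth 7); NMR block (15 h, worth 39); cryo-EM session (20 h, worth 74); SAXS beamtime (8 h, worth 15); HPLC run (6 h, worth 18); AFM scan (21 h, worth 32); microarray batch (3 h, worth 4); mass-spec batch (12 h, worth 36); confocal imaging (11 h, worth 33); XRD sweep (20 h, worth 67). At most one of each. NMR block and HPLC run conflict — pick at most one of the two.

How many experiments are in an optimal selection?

Best achievable expected citations is 249.
One optimal bundle: NMR block + cryo-EM session + mass-spec batch + confocal imaging + XRD sweep (78 h).
Every optimal selection uses 5 experiments.

5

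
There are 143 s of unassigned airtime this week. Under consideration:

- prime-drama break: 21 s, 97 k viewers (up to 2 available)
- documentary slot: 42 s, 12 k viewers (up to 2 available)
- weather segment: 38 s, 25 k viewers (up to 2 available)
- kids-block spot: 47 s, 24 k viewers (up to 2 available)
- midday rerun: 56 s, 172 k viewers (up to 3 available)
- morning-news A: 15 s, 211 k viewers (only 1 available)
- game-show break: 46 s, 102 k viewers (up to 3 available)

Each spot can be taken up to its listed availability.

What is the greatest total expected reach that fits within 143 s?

A density-first pass picks 2×prime-drama break + midday rerun + morning-news A — 577 at 113 s.
Replace prime-drama break with game-show break: the trade gains 5 net, giving 582 at 138 s.
Nothing else within 143 s beats 582.

582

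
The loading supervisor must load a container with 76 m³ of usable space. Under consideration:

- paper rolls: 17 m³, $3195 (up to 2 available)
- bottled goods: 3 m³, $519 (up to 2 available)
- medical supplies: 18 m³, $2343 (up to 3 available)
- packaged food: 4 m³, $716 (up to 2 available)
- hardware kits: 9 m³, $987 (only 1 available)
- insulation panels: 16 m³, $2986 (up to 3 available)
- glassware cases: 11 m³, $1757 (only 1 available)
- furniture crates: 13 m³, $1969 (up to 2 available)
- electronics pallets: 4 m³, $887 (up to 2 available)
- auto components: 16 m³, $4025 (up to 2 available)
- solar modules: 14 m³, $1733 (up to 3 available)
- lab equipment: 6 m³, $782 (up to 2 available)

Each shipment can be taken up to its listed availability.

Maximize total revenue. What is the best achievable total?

16524

Ranking by ratio (revenue/m³): auto components 251.56, electronics pallets 221.75, paper rolls 187.94, insulation panels 186.62.
The ratio heuristic lands on 2×paper rolls + 2×electronics pallets + 2×auto components (16214) but leaves 2 m³ idle.
The 17 m³ tied up in paper rolls is better spent on bottled goods + insulation panels — total rises to 16524 (76 m³).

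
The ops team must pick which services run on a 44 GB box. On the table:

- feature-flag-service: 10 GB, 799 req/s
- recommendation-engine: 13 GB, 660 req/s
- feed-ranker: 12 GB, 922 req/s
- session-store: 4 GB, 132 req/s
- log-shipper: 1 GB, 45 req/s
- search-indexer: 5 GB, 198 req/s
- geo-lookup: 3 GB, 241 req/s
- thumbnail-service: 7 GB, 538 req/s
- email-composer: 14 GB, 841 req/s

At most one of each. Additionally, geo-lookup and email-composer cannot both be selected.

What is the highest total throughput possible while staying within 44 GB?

3145

Filling by ratio: feature-flag-service + feed-ranker + session-store + log-shipper + search-indexer + geo-lookup + thumbnail-service for 2875, with 2 GB left unused.
Dropping session-store and search-indexer and geo-lookup frees 12 GB; slotting in email-composer (14 GB) lifts the total to 3145 at 44 GB.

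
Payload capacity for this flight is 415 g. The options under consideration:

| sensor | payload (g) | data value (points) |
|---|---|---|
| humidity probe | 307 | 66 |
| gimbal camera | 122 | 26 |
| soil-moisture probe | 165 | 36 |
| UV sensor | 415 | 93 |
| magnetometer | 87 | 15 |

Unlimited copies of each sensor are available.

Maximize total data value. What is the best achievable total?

The ratio ordering already packs tightly: UV sensor, 415 g, 93.
That's the maximum — no swap from here does better than 93.

93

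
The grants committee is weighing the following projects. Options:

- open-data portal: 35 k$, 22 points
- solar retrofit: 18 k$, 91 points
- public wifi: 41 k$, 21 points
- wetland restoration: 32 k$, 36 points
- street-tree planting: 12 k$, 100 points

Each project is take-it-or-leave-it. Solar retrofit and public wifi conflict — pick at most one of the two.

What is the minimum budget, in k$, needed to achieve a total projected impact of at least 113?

Look for the lowest-budget combination reaching 113.
solar retrofit + street-tree planting reaches 191 using 30 k$.
Below 30 k$ the best achievable stays under 113.

30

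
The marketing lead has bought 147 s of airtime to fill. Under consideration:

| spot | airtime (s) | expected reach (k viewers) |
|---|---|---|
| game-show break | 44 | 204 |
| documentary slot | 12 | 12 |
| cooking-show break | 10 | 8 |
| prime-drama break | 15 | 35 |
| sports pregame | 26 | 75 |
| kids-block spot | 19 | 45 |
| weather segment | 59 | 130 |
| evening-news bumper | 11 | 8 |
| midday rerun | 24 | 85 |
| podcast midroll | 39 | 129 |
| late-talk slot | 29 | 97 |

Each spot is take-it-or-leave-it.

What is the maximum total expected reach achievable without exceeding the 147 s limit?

By expected reach per s: game-show break 4.64, midday rerun 3.54, late-talk slot 3.34, podcast midroll 3.31 lead.
Best packing: game-show break + cooking-show break + midday rerun + podcast midroll + late-talk slot — 146 s, 523 total.

523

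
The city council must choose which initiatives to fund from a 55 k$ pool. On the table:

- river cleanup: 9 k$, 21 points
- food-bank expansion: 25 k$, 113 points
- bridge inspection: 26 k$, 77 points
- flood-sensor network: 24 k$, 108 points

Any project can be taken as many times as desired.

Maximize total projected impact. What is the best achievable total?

226

The ratio ordering already packs tightly: 2×food-bank expansion, 50 k$, 226.
That's the maximum — no swap from here does better than 226.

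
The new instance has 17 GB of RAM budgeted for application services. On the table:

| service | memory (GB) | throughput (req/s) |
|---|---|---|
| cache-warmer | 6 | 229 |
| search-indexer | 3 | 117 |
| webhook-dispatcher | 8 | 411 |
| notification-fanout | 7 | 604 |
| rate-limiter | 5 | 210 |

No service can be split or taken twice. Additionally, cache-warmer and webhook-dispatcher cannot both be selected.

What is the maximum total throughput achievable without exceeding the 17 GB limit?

1015

Webhook-dispatcher + notification-fanout uses 15 of the 17 GB and totals 1015.
An exhaustive check of the 32 subsets confirms 1015.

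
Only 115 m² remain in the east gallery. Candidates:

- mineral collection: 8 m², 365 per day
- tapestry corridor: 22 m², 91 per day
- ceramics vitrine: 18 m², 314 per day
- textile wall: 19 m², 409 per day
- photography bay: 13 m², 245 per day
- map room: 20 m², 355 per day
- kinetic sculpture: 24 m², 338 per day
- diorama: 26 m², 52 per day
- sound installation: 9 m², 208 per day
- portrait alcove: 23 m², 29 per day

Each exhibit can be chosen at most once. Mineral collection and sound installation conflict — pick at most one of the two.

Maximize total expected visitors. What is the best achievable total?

Mineral collection + ceramics vitrine + textile wall + photography bay + map room + kinetic sculpture uses 102 of the 115 m² and totals 2026.
The closest alternative, mineral collection + tapestry corridor + ceramics vitrine + textile wall + map room + kinetic sculpture, reaches only 1872.

2026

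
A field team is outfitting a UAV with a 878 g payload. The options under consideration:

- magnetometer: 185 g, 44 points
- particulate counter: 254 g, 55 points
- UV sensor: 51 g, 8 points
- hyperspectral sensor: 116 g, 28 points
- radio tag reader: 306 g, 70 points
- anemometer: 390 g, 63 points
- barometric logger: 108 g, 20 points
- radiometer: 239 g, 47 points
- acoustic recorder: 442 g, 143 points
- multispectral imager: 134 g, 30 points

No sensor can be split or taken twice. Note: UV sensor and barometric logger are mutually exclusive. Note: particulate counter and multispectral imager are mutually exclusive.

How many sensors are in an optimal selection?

4

The maximum data value within 878 g is 245.
magnetometer + hyperspectral sensor + acoustic recorder + multispectral imager hits 245 at 877 g.
All optima have 4 sensors.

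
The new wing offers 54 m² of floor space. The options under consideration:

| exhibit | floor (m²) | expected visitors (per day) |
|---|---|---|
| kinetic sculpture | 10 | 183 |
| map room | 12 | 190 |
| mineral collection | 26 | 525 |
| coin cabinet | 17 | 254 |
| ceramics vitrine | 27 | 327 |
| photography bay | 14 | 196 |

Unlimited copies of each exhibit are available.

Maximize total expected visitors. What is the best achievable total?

Best packing: 2×mineral collection — 52 m², 1050 total.
Every other selection either busts 54 m² or fails to beat 1050.

1050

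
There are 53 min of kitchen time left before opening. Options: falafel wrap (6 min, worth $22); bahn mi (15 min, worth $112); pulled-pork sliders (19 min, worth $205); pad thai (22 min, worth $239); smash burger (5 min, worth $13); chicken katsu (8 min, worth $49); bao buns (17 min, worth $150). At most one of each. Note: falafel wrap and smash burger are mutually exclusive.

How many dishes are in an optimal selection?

Best achievable profit is 493.
pulled-pork sliders + pad thai + chicken katsu hits 493 at 49 min.
Any selection reaching 493 contains exactly 3 dishes.

3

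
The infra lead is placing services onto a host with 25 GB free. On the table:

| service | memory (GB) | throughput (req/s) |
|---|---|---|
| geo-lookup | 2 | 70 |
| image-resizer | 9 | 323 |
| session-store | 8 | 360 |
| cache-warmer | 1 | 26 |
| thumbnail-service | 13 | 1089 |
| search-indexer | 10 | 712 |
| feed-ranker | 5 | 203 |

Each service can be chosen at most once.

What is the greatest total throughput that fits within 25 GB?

1871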